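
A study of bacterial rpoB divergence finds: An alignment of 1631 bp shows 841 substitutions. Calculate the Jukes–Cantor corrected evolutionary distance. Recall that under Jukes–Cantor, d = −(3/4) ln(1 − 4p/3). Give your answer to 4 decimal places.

0.8724

p = 841/1631 ≈ 0.515635.
d = −(3/4) ln(1 − 4p/3) = −0.75 ln(1 − 0.687513) = −0.75 ln(0.312487)
  = −0.75 × (-1.163192) = 0.872394 substitutions/site.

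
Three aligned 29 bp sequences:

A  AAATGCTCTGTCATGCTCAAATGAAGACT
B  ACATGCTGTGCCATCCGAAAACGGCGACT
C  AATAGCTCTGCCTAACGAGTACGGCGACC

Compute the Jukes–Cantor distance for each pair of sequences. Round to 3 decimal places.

A–B: 9/29 sites differ → p ≈ 0.310345, d = −0.75 ln(1 − 0.413793) = 0.400562 ≈ 0.401.
A–C: 14/29 sites differ → p ≈ 0.482759, d = −0.75 ln(1 − 0.643679) = 0.773942 ≈ 0.774.
B–C: 10/29 sites differ → p ≈ 0.344828, d = −0.75 ln(1 − 0.459771) = 0.461822 ≈ 0.462.

d(A,B) = 0.401, d(A,C) = 0.774, d(B,C) = 0.462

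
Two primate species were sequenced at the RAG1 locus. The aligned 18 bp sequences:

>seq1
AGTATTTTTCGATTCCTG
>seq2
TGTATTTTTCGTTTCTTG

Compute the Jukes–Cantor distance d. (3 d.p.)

The sequences differ at 3 of 18 sites (1, 12, 16), so p = 3/18 ≈ 0.166667.
d = −(3/4) ln(1 − 4p/3) = −0.75 ln(1 − 0.222223) = −0.75 ln(0.777777)
  = −0.75 × (-0.251315) = 0.188486 substitutions/site.

0.188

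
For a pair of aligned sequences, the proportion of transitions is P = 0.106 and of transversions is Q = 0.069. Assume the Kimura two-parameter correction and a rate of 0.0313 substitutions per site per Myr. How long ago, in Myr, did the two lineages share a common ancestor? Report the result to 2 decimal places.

3.23

Under the Kimura two-parameter model, d = −½ ln(1 − 2P − Q) − ¼ ln(1 − 2Q).
1 − 2P − Q = 0.719, giving −½ ln(0.719) = 0.164947.
1 − 2Q = 0.862, giving −¼ ln(0.862) = 0.037125.
d = 0.164947 + 0.037125 = 0.202072.
Under a molecular clock d = 2μt, so t = d/(2μ) = 0.202072 / (2 × 0.0313) = 3.23 Myr.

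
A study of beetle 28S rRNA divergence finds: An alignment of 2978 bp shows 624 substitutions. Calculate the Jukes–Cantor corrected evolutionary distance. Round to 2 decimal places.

p = 624/2978 ≈ 0.209537.
d = −(3/4) ln(1 − 4p/3) = −0.75 ln(1 − 0.279383) = −0.75 ln(0.720617)
  = −0.75 × (-0.327647) = 0.245735 substitutions/site.

0.25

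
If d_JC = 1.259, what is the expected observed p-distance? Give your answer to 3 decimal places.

0.610

p = (3/4)(1 − e^(−4d/3)) = 0.75 × (1 − e^(-1.678667)) = 0.75 × (1 − 0.186623) = 0.610033.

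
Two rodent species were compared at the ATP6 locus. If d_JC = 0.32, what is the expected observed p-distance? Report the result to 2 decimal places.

p = (3/4)(1 − e^(−4d/3)) = 0.75 × (1 − e^(-0.426667)) = 0.75 × (1 − 0.652681) = 0.260489.

0.26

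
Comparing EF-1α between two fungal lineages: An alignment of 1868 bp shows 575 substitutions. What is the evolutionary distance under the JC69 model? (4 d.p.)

0.3963

p = 575/1868 ≈ 0.307816.
d = −(3/4) ln(1 − 4p/3) = −0.75 ln(1 − 0.410421) = −0.75 ln(0.589579)
  = −0.75 × (-0.528347) = 0.396260 substitutions/site.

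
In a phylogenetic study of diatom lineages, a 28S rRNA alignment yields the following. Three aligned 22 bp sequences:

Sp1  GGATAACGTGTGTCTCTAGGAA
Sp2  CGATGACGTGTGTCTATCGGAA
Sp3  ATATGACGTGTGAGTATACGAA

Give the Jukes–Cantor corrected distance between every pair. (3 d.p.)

d(Sp1,Sp2) = 0.208, d(Sp1,Sp3) = 0.414, d(Sp2,Sp3) = 0.339

Sp1–Sp2: 4/22 sites differ → p ≈ 0.181818, d = −0.75 ln(1 − 0.242424) = 0.208224 ≈ 0.208.
Sp1–Sp3: 7/22 sites differ → p ≈ 0.318182, d = −0.75 ln(1 − 0.424243) = 0.414052 ≈ 0.414.
Sp2–Sp3: 6/22 sites differ → p ≈ 0.272727, d = −0.75 ln(1 − 0.363636) = 0.338988 ≈ 0.339.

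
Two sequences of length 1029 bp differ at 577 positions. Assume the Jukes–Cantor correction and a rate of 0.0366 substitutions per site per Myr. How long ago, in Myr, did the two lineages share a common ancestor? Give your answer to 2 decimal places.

p = 577/1029 ≈ 0.560739.
d = −(3/4) ln(1 − 4p/3) = −0.75 ln(1 − 0.747652) = −0.75 ln(0.252348)
  = −0.75 × (-1.376946) = 1.032710 substitutions/site.
Under a molecular clock d = 2μt, so t = d/(2μ) = 1.032710 / (2 × 0.0366) = 14.11 Myr.

14.11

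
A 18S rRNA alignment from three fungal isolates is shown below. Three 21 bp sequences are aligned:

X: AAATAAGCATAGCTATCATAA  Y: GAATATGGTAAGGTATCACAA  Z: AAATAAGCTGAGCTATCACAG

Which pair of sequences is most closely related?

X–Y: 7/21 differ, p = 0.333, d = 0.441.
X–Z: 4/21 differ, p = 0.190, d = 0.220.
Y–Z: 6/21 differ, p = 0.286, d = 0.360.
The smallest distance is between X and Z.

X and Z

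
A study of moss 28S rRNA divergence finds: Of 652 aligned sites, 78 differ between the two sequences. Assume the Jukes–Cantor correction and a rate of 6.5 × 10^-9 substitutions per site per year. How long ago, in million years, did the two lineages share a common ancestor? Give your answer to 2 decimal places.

10.03

p = 78/652 ≈ 0.119632.
d = −(3/4) ln(1 − 4p/3) = −0.75 ln(1 − 0.159509) = −0.75 ln(0.840491)
  = −0.75 × (-0.173769) = 0.130327 substitutions/site.
Under a molecular clock d = 2μt, so t = d/(2μ) = 0.130327 / (2 × 6.5 × 10^-9) = 10.03 million years.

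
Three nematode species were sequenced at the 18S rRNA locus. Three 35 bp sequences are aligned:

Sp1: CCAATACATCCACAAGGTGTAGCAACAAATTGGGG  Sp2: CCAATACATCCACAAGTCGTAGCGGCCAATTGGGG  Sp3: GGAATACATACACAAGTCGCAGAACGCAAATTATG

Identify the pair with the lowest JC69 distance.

Sp1–Sp2: 5/35 differ, p = 0.143, d = 0.158.
Sp1–Sp3: 14/35 differ, p = 0.400, d = 0.572.
Sp2–Sp3: 12/35 differ, p = 0.343, d = 0.458.
The smallest distance is between Sp1 and Sp2.

Sp1 and Sp2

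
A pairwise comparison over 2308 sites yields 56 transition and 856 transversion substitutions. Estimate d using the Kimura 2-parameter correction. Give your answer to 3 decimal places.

0.610

P = 56/2308 ≈ 0.024263 and Q = 856/2308 ≈ 0.370884.
Under the Kimura two-parameter model, d = −½ ln(1 − 2P − Q) − ¼ ln(1 − 2Q).
1 − 2P − Q = 0.58059, giving −½ ln(0.58059) = 0.271855.
1 − 2Q = 0.258232, giving −¼ ln(0.258232) = 0.338474.
d = 0.271855 + 0.338474 = 0.610329.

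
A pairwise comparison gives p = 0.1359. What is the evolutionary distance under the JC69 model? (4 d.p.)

0.1499

d = −(3/4) ln(1 − 4p/3) = −0.75 ln(1 − 0.1812) = −0.75 ln(0.8188)
  = −0.75 × (-0.199915) = 0.149936 substitutions/site.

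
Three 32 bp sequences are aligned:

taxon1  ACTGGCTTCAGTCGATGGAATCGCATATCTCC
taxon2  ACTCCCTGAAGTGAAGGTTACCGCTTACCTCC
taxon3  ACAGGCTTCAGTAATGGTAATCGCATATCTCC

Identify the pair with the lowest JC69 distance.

taxon1–taxon2: 12/32 differ, p = 0.375, d = 0.520.
taxon1–taxon3: 6/32 differ, p = 0.188, d = 0.216.
taxon2–taxon3: 11/32 differ, p = 0.344, d = 0.460.
The smallest distance is between taxon1 and taxon3.

taxon1 and taxon3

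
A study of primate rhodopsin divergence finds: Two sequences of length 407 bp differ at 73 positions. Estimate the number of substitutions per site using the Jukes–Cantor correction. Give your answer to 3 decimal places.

0.205

p = 73/407 ≈ 0.179361.
d = −(3/4) ln(1 − 4p/3) = −0.75 ln(1 − 0.239148) = −0.75 ln(0.760852)
  = −0.75 × (-0.273316) = 0.204987 substitutions/site.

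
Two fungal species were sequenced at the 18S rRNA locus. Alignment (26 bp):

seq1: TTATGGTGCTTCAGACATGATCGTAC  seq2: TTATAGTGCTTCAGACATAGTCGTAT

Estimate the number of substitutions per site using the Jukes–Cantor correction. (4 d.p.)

The sequences differ at 4 of 26 sites (5, 19, 20, 26), so p = 4/26 ≈ 0.153846.
d = −(3/4) ln(1 − 4p/3) = −0.75 ln(1 − 0.205128) = −0.75 ln(0.794872)
  = −0.75 × (-0.229574) = 0.172181 substitutions/site.

0.1722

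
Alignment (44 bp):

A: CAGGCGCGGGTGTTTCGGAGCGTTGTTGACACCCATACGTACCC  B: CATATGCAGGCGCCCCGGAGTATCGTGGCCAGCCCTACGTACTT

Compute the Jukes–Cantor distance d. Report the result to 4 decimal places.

The sequences differ at 17 of 44 sites, so p = 17/44 ≈ 0.386364.
d = −(3/4) ln(1 − 4p/3) = −0.75 ln(1 − 0.515152) = −0.75 ln(0.484848)
  = −0.75 × (-0.723920) = 0.542940 substitutions/site.

0.5429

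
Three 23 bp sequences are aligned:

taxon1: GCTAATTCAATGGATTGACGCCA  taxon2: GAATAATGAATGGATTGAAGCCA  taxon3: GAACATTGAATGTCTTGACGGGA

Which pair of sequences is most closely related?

taxon1 and taxon2

taxon1–taxon2: 6/23 differ, p = 0.261, d = 0.321.
taxon1–taxon3: 8/23 differ, p = 0.348, d = 0.467.
taxon2–taxon3: 7/23 differ, p = 0.304, d = 0.390.
The smallest distance is between taxon1 and taxon2.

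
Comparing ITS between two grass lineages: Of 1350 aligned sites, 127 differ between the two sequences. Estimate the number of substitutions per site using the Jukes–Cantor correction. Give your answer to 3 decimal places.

0.101

p = 127/1350 ≈ 0.094074.
d = −(3/4) ln(1 − 4p/3) = −0.75 ln(1 − 0.125432) = −0.75 ln(0.874568)
  = −0.75 × (-0.134025) = 0.100519 substitutions/site.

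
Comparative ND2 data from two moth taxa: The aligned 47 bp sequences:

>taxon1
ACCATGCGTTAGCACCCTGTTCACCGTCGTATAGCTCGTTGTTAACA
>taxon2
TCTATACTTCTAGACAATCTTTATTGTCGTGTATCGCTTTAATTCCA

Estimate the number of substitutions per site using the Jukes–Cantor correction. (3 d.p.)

0.734

The sequences differ at 22 of 47 sites, so p = 22/47 ≈ 0.468085.
d = −(3/4) ln(1 − 4p/3) = −0.75 ln(1 − 0.624113) = −0.75 ln(0.375887)
  = −0.75 × (-0.978467) = 0.733850 substitutions/site.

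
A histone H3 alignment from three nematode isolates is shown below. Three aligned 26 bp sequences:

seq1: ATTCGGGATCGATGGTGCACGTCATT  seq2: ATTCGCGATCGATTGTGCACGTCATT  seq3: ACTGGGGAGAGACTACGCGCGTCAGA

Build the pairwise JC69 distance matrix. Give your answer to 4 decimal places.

d(seq1,seq2) = 0.0812, d(seq1,seq3) = 0.6228, d(seq2,seq3) = 0.6228

seq1–seq2: 2/26 sites differ → p ≈ 0.076923, d = −0.75 ln(1 − 0.102564) = 0.081160 ≈ 0.0812.
seq1–seq3: 11/26 sites differ → p ≈ 0.423077, d = −0.75 ln(1 − 0.564103) = 0.622762 ≈ 0.6228.
seq2–seq3: 11/26 sites differ → p ≈ 0.423077, d = −0.75 ln(1 − 0.564103) = 0.622762 ≈ 0.6228.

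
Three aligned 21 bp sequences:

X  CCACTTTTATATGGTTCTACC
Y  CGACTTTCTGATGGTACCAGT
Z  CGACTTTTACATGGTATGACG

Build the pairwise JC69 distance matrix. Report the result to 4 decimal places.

d(X,Y) = 0.5319, d(X,Z) = 0.3597, d(Y,Z) = 0.4408

X–Y: 8/21 sites differ → p ≈ 0.380952, d = −0.75 ln(1 − 0.507936) = 0.531860 ≈ 0.5319.
X–Z: 6/21 sites differ → p ≈ 0.285714, d = −0.75 ln(1 − 0.380952) = 0.359679 ≈ 0.3597.
Y–Z: 7/21 sites differ → p ≈ 0.333333, d = −0.75 ln(1 − 0.444444) = 0.440839 ≈ 0.4408.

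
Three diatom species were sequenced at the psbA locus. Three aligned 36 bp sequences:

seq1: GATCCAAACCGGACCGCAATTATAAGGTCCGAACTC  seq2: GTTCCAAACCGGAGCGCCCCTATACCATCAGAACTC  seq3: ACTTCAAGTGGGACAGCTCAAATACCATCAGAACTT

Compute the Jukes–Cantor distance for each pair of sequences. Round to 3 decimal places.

seq1–seq2: 9/36 sites differ → p = 0.25, d = −0.75 ln(1 − 0.333333) = 0.304098 ≈ 0.304.
seq1–seq3: 16/36 sites differ → p ≈ 0.444444, d = −0.75 ln(1 − 0.592592) = 0.673455 ≈ 0.673.
seq2–seq3: 12/36 sites differ → p ≈ 0.333333, d = −0.75 ln(1 − 0.444444) = 0.440839 ≈ 0.441.

d(seq1,seq2) = 0.304, d(seq1,seq3) = 0.673, d(seq2,seq3) = 0.441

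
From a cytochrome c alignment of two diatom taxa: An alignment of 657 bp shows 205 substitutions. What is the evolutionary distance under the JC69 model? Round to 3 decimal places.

p = 205/657 ≈ 0.312024.
d = −(3/4) ln(1 − 4p/3) = −0.75 ln(1 − 0.416032) = −0.75 ln(0.583968)
  = −0.75 × (-0.537909) = 0.403432 substitutions/site.

0.403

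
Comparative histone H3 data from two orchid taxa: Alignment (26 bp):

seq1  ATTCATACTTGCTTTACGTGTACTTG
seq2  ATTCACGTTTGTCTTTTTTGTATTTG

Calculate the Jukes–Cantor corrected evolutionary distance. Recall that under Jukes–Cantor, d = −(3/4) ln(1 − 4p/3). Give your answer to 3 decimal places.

The sequences differ at 9 of 26 sites (6, 7, 8, 12, 13, 16, 17, 18, 23), so p = 9/26 ≈ 0.346154.
d = −(3/4) ln(1 − 4p/3) = −0.75 ln(1 − 0.461539) = −0.75 ln(0.538461)
  = −0.75 × (-0.619040) = 0.464280 substitutions/site.

0.464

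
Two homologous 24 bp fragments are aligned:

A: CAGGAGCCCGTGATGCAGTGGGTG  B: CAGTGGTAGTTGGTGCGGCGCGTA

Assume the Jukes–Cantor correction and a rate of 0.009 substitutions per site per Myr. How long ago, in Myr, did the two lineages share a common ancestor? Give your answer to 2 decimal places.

39.35

The sequences differ at 11 of 24 sites, so p = 11/24 ≈ 0.458333.
d = −(3/4) ln(1 − 4p/3) = −0.75 ln(1 − 0.611111) = −0.75 ln(0.388889)
  = −0.75 × (-0.944461) = 0.708346 substitutions/site.
Under a molecular clock d = 2μt, so t = d/(2μ) = 0.708346 / (2 × 0.009) = 39.35 Myr.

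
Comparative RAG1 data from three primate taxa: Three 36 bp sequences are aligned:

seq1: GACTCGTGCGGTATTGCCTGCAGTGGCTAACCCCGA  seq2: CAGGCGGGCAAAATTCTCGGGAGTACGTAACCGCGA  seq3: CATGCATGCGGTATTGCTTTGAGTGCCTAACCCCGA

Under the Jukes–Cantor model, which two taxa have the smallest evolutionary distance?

seq1–seq2: 15/36 differ, p = 0.417, d = 0.608.
seq1–seq3: 8/36 differ, p = 0.222, d = 0.264.
seq2–seq3: 14/36 differ, p = 0.389, d = 0.548.
The smallest distance is between seq1 and seq3.

seq1 and seq3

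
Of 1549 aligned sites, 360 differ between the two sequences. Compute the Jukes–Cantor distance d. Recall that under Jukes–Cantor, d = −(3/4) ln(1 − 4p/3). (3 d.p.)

p = 360/1549 ≈ 0.232408.
d = −(3/4) ln(1 − 4p/3) = −0.75 ln(1 − 0.309877) = −0.75 ln(0.690123)
  = −0.75 × (-0.370885) = 0.278164 substitutions/site.

0.278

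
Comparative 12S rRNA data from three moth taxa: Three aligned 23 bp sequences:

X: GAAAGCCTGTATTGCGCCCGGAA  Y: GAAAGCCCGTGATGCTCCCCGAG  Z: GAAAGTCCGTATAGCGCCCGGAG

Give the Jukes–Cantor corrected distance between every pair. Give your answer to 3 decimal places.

X–Y: 6/23 sites differ → p ≈ 0.26087, d = −0.75 ln(1 − 0.347827) = 0.320584 ≈ 0.321.
X–Z: 4/23 sites differ → p ≈ 0.173913, d = −0.75 ln(1 − 0.231884) = 0.197861 ≈ 0.198.
Y–Z: 6/23 sites differ → p ≈ 0.26087, d = −0.75 ln(1 − 0.347827) = 0.320584 ≈ 0.321.

d(X,Y) = 0.321, d(X,Z) = 0.198, d(Y,Z) = 0.321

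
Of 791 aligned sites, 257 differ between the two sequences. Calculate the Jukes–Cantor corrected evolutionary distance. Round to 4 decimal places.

0.4258

p = 257/791 ≈ 0.324905.
d = −(3/4) ln(1 − 4p/3) = −0.75 ln(1 − 0.433207) = −0.75 ln(0.566793)
  = −0.75 × (-0.567761) = 0.425821 substitutions/site.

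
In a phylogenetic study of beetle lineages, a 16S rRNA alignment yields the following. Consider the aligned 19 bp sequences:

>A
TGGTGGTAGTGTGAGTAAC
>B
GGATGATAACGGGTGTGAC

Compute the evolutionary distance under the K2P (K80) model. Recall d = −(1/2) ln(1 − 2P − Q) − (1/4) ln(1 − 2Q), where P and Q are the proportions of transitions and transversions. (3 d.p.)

Of 19 sites, 5 differences are transitions and 3 are transversions, so P = 5/19 ≈ 0.263158 and Q = 3/19 ≈ 0.157895.
Under the Kimura two-parameter model, d = −½ ln(1 − 2P − Q) − ¼ ln(1 − 2Q).
1 − 2P − Q = 0.315789, giving −½ ln(0.315789) = 0.576341.
1 − 2Q = 0.68421, giving −¼ ln(0.68421) = 0.094873.
d = 0.576341 + 0.094873 = 0.671214.

0.671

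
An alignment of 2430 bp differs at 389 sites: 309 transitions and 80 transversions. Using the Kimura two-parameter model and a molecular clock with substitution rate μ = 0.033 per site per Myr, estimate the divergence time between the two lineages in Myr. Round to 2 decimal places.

P = 309/2430 ≈ 0.12716 and Q = 80/2430 ≈ 0.032922.
Under the Kimura two-parameter model, d = −½ ln(1 − 2P − Q) − ¼ ln(1 − 2Q).
1 − 2P − Q = 0.712758, giving −½ ln(0.712758) = 0.169307.
1 − 2Q = 0.934156, giving −¼ ln(0.934156) = 0.017028.
d = 0.169307 + 0.017028 = 0.186335.
Under a molecular clock d = 2μt, so t = d/(2μ) = 0.186335 / (2 × 0.033) = 2.82 Myr.

2.82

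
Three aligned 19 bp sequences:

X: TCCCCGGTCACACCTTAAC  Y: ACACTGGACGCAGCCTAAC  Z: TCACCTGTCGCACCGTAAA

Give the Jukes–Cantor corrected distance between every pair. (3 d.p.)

d(X,Y) = 0.507, d(X,Z) = 0.324, d(Y,Z) = 0.507

X–Y: 7/19 sites differ → p ≈ 0.368421, d = −0.75 ln(1 − 0.491228) = 0.506816 ≈ 0.507.
X–Z: 5/19 sites differ → p ≈ 0.263158, d = −0.75 ln(1 − 0.350877) = 0.324100 ≈ 0.324.
Y–Z: 7/19 sites differ → p ≈ 0.368421, d = −0.75 ln(1 − 0.491228) = 0.506816 ≈ 0.507.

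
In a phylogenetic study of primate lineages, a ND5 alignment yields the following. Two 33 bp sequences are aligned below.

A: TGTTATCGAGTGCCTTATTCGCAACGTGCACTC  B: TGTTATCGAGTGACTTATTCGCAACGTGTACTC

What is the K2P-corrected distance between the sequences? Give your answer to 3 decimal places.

Of 33 sites, 1 differences are transitions and 1 are transversions, so P = 1/33 ≈ 0.030303 and Q = 1/33 ≈ 0.030303.
Under the Kimura two-parameter model, d = −½ ln(1 − 2P − Q) − ¼ ln(1 − 2Q).
1 − 2P − Q = 0.909091, giving −½ ln(0.909091) = 0.047655.
1 − 2Q = 0.939394, giving −¼ ln(0.939394) = 0.015630.
d = 0.047655 + 0.015630 = 0.063285.

0.063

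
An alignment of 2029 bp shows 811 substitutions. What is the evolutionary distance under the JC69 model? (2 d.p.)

p = 811/2029 ≈ 0.399704.
d = −(3/4) ln(1 − 4p/3) = −0.75 ln(1 − 0.532939) = −0.75 ln(0.467061)
  = −0.75 × (-0.761295) = 0.570971 substitutions/site.

0.57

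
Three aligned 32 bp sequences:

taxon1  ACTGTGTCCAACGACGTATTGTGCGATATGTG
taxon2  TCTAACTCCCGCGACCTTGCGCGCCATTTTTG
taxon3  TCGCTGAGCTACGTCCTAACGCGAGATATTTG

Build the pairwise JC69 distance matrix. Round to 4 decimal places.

d(taxon1,taxon2) = 0.6566, d(taxon1,taxon3) = 0.5851, d(taxon2,taxon3) = 0.6566

taxon1–taxon2: 14/32 sites differ → p = 0.4375, d = −0.75 ln(1 − 0.583333) = 0.656601 ≈ 0.6566.
taxon1–taxon3: 13/32 sites differ → p = 0.40625, d = −0.75 ln(1 − 0.541667) = 0.585119 ≈ 0.5851.
taxon2–taxon3: 14/32 sites differ → p = 0.4375, d = −0.75 ln(1 − 0.583333) = 0.656601 ≈ 0.6566.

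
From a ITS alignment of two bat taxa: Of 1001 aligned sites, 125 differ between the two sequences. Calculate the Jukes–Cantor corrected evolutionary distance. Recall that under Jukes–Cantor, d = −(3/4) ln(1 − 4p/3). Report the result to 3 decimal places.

0.137

p = 125/1001 ≈ 0.124875.
d = −(3/4) ln(1 − 4p/3) = −0.75 ln(1 − 0.1665) = −0.75 ln(0.8335)
  = −0.75 × (-0.182122) = 0.136592 substitutions/site.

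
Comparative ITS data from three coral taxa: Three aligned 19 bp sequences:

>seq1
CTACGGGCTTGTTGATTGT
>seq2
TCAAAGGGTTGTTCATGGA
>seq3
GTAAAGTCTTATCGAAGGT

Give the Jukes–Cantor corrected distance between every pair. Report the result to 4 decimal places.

d(seq1,seq2) = 0.6181, d(seq1,seq3) = 0.6181, d(seq2,seq3) = 0.7489

seq1–seq2: 8/19 sites differ → p ≈ 0.421053, d = −0.75 ln(1 − 0.561404) = 0.618132 ≈ 0.6181.
seq1–seq3: 8/19 sites differ → p ≈ 0.421053, d = −0.75 ln(1 − 0.561404) = 0.618132 ≈ 0.6181.
seq2–seq3: 9/19 sites differ → p ≈ 0.473684, d = −0.75 ln(1 − 0.631579) = 0.748897 ≈ 0.7489.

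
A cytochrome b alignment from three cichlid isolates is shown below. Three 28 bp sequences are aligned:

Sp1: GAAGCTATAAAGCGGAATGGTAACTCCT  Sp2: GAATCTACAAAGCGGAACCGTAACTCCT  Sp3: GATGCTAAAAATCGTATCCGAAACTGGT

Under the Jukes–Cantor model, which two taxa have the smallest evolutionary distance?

Sp1 and Sp2

Sp1–Sp2: 4/28 differ, p = 0.143, d = 0.158.
Sp1–Sp3: 10/28 differ, p = 0.357, d = 0.485.
Sp2–Sp3: 9/28 differ, p = 0.321, d = 0.420.
The smallest distance is between Sp1 and Sp2.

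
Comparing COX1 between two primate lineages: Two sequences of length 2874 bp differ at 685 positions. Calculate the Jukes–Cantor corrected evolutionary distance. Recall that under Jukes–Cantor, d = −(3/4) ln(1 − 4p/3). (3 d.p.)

p = 685/2874 ≈ 0.238344.
d = −(3/4) ln(1 − 4p/3) = −0.75 ln(1 − 0.317792) = −0.75 ln(0.682208)
  = −0.75 × (-0.382421) = 0.286816 substitutions/site.

0.287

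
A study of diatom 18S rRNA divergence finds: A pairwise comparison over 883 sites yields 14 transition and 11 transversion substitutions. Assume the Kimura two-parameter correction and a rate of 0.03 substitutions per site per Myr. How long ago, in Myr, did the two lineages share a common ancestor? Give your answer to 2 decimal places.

0.48

P = 14/883 ≈ 0.015855 and Q = 11/883 ≈ 0.012458.
Under the Kimura two-parameter model, d = −½ ln(1 − 2P − Q) − ¼ ln(1 − 2Q).
1 − 2P − Q = 0.955832, giving −½ ln(0.955832) = 0.022587.
1 − 2Q = 0.975084, giving −¼ ln(0.975084) = 0.006308.
d = 0.022587 + 0.006308 = 0.028895.
Under a molecular clock d = 2μt, so t = d/(2μ) = 0.028895 / (2 × 0.03) = 0.48 Myr.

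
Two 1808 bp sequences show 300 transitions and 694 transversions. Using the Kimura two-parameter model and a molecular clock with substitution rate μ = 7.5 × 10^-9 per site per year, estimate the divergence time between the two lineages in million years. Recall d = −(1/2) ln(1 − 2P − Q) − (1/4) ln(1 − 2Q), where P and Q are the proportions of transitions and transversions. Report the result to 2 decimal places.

66.25

P = 300/1808 ≈ 0.165929 and Q = 694/1808 ≈ 0.38385.
Under the Kimura two-parameter model, d = −½ ln(1 − 2P − Q) − ¼ ln(1 − 2Q).
1 − 2P − Q = 0.284292, giving −½ ln(0.284292) = 0.628877.
1 − 2Q = 0.2323, giving −¼ ln(0.2323) = 0.364931.
d = 0.628877 + 0.364931 = 0.993808.
Under a molecular clock d = 2μt, so t = d/(2μ) = 0.993808 / (2 × 7.5 × 10^-9) = 66.25 million years.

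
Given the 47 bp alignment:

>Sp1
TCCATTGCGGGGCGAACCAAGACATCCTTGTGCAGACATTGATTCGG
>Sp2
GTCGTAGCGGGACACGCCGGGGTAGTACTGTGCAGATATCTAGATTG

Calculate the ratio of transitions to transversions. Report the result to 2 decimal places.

Transitions are A↔G and C↔T; transversions are all other mismatches.
Transitions: 14. Transversions: 9.
R = 14/9 = 1.555555… ≈ 1.56 (to 2 d.p.).

1.56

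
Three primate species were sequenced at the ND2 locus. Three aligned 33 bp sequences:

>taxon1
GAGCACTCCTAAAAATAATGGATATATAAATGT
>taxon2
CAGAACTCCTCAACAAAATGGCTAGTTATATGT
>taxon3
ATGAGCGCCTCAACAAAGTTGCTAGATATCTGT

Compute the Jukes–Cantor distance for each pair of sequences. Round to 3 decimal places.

taxon1–taxon2: 9/33 sites differ → p ≈ 0.272727, d = −0.75 ln(1 − 0.363636) = 0.338988 ≈ 0.339.
taxon1–taxon3: 14/33 sites differ → p ≈ 0.424242, d = −0.75 ln(1 − 0.565656) = 0.625439 ≈ 0.625.
taxon2–taxon3: 8/33 sites differ → p ≈ 0.242424, d = −0.75 ln(1 − 0.323232) = 0.292820 ≈ 0.293.

d(taxon1,taxon2) = 0.339, d(taxon1,taxon3) = 0.625, d(taxon2,taxon3) = 0.293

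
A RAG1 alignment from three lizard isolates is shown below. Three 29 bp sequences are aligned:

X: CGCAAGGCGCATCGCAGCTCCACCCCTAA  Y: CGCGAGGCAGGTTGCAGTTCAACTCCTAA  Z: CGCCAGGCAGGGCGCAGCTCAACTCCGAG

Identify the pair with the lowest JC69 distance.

X–Y: 8/29 differ, p = 0.276, d = 0.344.
X–Z: 9/29 differ, p = 0.310, d = 0.401.
Y–Z: 6/29 differ, p = 0.207, d = 0.242.
The smallest distance is between Y and Z.

Y and Z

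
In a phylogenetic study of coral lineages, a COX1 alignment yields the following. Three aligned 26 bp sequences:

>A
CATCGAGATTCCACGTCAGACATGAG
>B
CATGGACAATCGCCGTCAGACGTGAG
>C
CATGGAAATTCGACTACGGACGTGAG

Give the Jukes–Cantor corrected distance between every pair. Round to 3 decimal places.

d(A,B) = 0.276, d(A,C) = 0.334, d(B,C) = 0.276

A–B: 6/26 sites differ → p ≈ 0.230769, d = −0.75 ln(1 − 0.307692) = 0.275793 ≈ 0.276.
A–C: 7/26 sites differ → p ≈ 0.269231, d = −0.75 ln(1 − 0.358975) = 0.333515 ≈ 0.334.
B–C: 6/26 sites differ → p ≈ 0.230769, d = −0.75 ln(1 − 0.307692) = 0.275793 ≈ 0.276.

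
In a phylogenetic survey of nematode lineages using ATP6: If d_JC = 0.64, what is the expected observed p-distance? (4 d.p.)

0.4305

p = (3/4)(1 − e^(−4d/3)) = 0.75 × (1 − e^(-0.853333)) = 0.75 × (1 − 0.425993) = 0.430505.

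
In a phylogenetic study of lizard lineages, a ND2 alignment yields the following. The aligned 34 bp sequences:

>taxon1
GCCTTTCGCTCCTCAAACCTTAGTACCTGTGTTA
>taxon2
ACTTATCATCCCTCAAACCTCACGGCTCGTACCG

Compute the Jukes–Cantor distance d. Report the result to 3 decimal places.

The sequences differ at 16 of 34 sites, so p = 16/34 ≈ 0.470588.
d = −(3/4) ln(1 − 4p/3) = −0.75 ln(1 − 0.627451) = −0.75 ln(0.372549)
  = −0.75 × (-0.987387) = 0.740540 substitutions/site.

0.741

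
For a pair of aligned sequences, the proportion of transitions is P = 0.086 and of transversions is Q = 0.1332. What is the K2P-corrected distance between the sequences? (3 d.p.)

Under the Kimura two-parameter model, d = −½ ln(1 − 2P − Q) − ¼ ln(1 − 2Q).
1 − 2P − Q = 0.6948, giving −½ ln(0.6948) = 0.182066.
1 − 2Q = 0.7336, giving −¼ ln(0.7336) = 0.077448.
d = 0.182066 + 0.077448 = 0.259514.

0.260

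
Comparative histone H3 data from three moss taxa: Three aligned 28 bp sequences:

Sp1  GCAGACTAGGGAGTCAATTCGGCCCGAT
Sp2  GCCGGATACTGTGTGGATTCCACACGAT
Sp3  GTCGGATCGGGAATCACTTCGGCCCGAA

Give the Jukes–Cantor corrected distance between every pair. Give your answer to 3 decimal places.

Sp1–Sp2: 11/28 sites differ → p ≈ 0.392857, d = −0.75 ln(1 − 0.523809) = 0.556452 ≈ 0.556.
Sp1–Sp3: 8/28 sites differ → p ≈ 0.285714, d = −0.75 ln(1 − 0.380952) = 0.359679 ≈ 0.360.
Sp2–Sp3: 13/28 sites differ → p ≈ 0.464286, d = −0.75 ln(1 − 0.619048) = 0.723811 ≈ 0.724.

d(Sp1,Sp2) = 0.556, d(Sp1,Sp3) = 0.360, d(Sp2,Sp3) = 0.724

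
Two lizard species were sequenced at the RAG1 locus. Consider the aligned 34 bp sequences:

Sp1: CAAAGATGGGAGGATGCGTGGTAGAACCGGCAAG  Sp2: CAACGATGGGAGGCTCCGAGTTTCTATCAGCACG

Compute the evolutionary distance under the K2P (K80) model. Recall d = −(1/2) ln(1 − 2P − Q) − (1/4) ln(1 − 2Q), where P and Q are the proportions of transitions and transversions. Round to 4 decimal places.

0.4294

Of 34 sites, 2 differences are transitions and 9 are transversions, so P = 2/34 ≈ 0.058824 and Q = 9/34 ≈ 0.264706.
Under the Kimura two-parameter model, d = −½ ln(1 − 2P − Q) − ¼ ln(1 − 2Q).
1 − 2P − Q = 0.617646, giving −½ ln(0.617646) = 0.240920.
1 − 2Q = 0.470588, giving −¼ ln(0.470588) = 0.188443.
d = 0.240920 + 0.188443 = 0.429363.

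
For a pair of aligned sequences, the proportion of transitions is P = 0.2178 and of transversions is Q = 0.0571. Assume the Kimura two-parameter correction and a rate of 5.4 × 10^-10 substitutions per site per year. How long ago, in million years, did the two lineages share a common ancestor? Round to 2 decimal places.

342.26

Under the Kimura two-parameter model, d = −½ ln(1 − 2P − Q) − ¼ ln(1 − 2Q).
1 − 2P − Q = 0.5073, giving −½ ln(0.5073) = 0.339326.
1 − 2Q = 0.8858, giving −¼ ln(0.8858) = 0.030316.
d = 0.339326 + 0.030316 = 0.369642.
Under a molecular clock d = 2μt, so t = d/(2μ) = 0.369642 / (2 × 5.4 × 10^-10) = 342.26 million years.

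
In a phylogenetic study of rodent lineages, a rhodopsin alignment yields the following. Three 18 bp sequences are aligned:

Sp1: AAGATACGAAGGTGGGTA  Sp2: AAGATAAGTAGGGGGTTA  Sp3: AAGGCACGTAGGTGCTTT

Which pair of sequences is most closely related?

Sp1–Sp2: 4/18 differ, p = 0.222, d = 0.264.
Sp1–Sp3: 6/18 differ, p = 0.333, d = 0.441.
Sp2–Sp3: 6/18 differ, p = 0.333, d = 0.441.
The smallest distance is between Sp1 and Sp2.

Sp1 and Sp2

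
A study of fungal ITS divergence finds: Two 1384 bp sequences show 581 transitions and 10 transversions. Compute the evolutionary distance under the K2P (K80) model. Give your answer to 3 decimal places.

0.942

P = 581/1384 ≈ 0.419798 and Q = 10/1384 ≈ 0.007225.
Under the Kimura two-parameter model, d = −½ ln(1 − 2P − Q) − ¼ ln(1 − 2Q).
1 − 2P − Q = 0.153179, giving −½ ln(0.153179) = 0.938074.
1 − 2Q = 0.98555, giving −¼ ln(0.98555) = 0.003639.
d = 0.938074 + 0.003639 = 0.941713.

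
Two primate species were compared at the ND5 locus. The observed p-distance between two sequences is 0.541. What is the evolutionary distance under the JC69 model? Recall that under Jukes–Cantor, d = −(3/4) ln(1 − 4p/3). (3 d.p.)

d = −(3/4) ln(1 − 4p/3) = −0.75 ln(1 − 0.721333) = −0.75 ln(0.278667)
  = −0.75 × (-1.277738) = 0.958304 substitutions/site.

0.958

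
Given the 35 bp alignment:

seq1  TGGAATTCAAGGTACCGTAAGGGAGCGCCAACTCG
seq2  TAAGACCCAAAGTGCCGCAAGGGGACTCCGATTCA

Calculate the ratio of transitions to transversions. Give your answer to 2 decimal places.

Transitions are A↔G and C↔T; transversions are all other mismatches.
Transitions: 13. Transversions: 1.
R = 13/1 = 13.00.

13.00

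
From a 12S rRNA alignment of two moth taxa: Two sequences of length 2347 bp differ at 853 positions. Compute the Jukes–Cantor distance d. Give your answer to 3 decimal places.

0.497

p = 853/2347 ≈ 0.363443.
d = −(3/4) ln(1 − 4p/3) = −0.75 ln(1 − 0.484591) = −0.75 ln(0.515409)
  = −0.75 × (-0.662795) = 0.497096 substitutions/site.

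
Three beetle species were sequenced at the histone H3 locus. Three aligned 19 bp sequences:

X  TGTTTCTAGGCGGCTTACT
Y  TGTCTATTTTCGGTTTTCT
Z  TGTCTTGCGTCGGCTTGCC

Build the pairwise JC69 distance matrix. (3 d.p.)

X–Y: 7/19 sites differ → p ≈ 0.368421, d = −0.75 ln(1 − 0.491228) = 0.506816 ≈ 0.507.
X–Z: 7/19 sites differ → p ≈ 0.368421, d = −0.75 ln(1 − 0.491228) = 0.506816 ≈ 0.507.
Y–Z: 7/19 sites differ → p ≈ 0.368421, d = −0.75 ln(1 − 0.491228) = 0.506816 ≈ 0.507.

d(X,Y) = 0.507, d(X,Z) = 0.507, d(Y,Z) = 0.507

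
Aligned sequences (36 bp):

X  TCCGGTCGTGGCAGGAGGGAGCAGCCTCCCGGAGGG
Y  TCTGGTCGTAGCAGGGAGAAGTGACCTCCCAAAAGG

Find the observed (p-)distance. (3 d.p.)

0.306

The sequences differ at 11 of 36 positions.
p = 11/36 = 0.305555… ≈ 0.306 (to 3 d.p.).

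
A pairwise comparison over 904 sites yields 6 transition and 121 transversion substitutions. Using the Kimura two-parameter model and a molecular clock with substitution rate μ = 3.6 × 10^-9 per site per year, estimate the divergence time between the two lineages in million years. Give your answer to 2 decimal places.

21.87

P = 6/904 ≈ 0.006637 and Q = 121/904 ≈ 0.13385.
Under the Kimura two-parameter model, d = −½ ln(1 − 2P − Q) − ¼ ln(1 − 2Q).
1 − 2P − Q = 0.852876, giving −½ ln(0.852876) = 0.079571.
1 − 2Q = 0.7323, giving −¼ ln(0.7323) = 0.077891.
d = 0.079571 + 0.077891 = 0.157462.
Under a molecular clock d = 2μt, so t = d/(2μ) = 0.157462 / (2 × 3.6 × 10^-9) = 21.87 million years.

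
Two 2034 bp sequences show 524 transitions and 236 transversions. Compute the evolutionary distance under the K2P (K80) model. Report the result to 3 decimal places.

P = 524/2034 ≈ 0.25762 and Q = 236/2034 ≈ 0.116028.
Under the Kimura two-parameter model, d = −½ ln(1 − 2P − Q) − ¼ ln(1 − 2Q).
1 − 2P − Q = 0.368732, giving −½ ln(0.368732) = 0.498843.
1 − 2Q = 0.767944, giving −¼ ln(0.767944) = 0.066010.
d = 0.498843 + 0.066010 = 0.564853.

0.565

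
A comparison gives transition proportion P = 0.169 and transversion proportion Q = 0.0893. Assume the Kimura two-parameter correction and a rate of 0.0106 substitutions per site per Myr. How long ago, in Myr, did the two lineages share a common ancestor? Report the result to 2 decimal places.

Under the Kimura two-parameter model, d = −½ ln(1 − 2P − Q) − ¼ ln(1 − 2Q).
1 − 2P − Q = 0.5727, giving −½ ln(0.5727) = 0.278697.
1 − 2Q = 0.8214, giving −¼ ln(0.8214) = 0.049186.
d = 0.278697 + 0.049186 = 0.327883.
Under a molecular clock d = 2μt, so t = d/(2μ) = 0.327883 / (2 × 0.0106) = 15.47 Myr.

15.47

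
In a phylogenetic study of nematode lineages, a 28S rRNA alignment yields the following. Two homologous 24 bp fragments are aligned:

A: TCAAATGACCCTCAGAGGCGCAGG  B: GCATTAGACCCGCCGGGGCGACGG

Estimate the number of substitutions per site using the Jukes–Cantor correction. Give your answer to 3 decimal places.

0.520

The sequences differ at 9 of 24 sites (1, 4, 5, 6, 12, 14, 16, 21, 22), so p = 9/24 = 0.375.
d = −(3/4) ln(1 − 4p/3) = −0.75 ln(1 − 0.5) = −0.75 ln(0.5)
  = −0.75 × (-0.693147) = 0.519860 substitutions/site.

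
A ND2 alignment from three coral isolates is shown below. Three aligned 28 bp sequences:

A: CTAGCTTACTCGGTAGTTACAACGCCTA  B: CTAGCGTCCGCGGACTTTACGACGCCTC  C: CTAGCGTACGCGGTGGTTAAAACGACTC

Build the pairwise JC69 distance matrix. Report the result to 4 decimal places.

A–B: 8/28 sites differ → p ≈ 0.285714, d = −0.75 ln(1 − 0.380952) = 0.359679 ≈ 0.3597.
A–C: 6/28 sites differ → p ≈ 0.214286, d = −0.75 ln(1 − 0.285715) = 0.252355 ≈ 0.2524.
B–C: 7/28 sites differ → p = 0.25, d = −0.75 ln(1 − 0.333333) = 0.304098 ≈ 0.3041.

d(A,B) = 0.3597, d(A,C) = 0.2524, d(B,C) = 0.3041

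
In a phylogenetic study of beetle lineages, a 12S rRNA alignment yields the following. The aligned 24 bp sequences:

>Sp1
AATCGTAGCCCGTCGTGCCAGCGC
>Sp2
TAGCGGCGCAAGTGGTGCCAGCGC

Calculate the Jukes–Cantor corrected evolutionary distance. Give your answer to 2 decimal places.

The sequences differ at 7 of 24 sites (1, 3, 6, 7, 10, 11, 14), so p = 7/24 ≈ 0.291667.
d = −(3/4) ln(1 − 4p/3) = −0.75 ln(1 − 0.388889) = −0.75 ln(0.611111)
  = −0.75 × (-0.492477) = 0.369358 substitutions/site.

0.37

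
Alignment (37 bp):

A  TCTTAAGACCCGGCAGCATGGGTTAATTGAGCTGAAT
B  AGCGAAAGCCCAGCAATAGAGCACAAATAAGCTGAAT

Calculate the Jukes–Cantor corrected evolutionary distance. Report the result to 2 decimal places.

0.64

The sequences differ at 16 of 37 sites, so p = 16/37 ≈ 0.432432.
d = −(3/4) ln(1 − 4p/3) = −0.75 ln(1 − 0.576576) = −0.75 ln(0.423424)
  = −0.75 × (-0.859381) = 0.644536 substitutions/site.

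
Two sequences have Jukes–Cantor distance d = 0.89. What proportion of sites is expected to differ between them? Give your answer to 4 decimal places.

0.5211

p = (3/4)(1 − e^(−4d/3)) = 0.75 × (1 − e^(-1.186667)) = 0.75 × (1 − 0.305237) = 0.521072.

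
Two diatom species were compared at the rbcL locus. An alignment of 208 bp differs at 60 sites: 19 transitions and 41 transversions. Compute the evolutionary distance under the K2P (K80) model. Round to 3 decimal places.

0.364

P = 19/208 ≈ 0.091346 and Q = 41/208 ≈ 0.197115.
Under the Kimura two-parameter model, d = −½ ln(1 − 2P − Q) − ¼ ln(1 − 2Q).
1 − 2P − Q = 0.620193, giving −½ ln(0.620193) = 0.238862.
1 − 2Q = 0.60577, giving −¼ ln(0.60577) = 0.125314.
d = 0.238862 + 0.125314 = 0.364176.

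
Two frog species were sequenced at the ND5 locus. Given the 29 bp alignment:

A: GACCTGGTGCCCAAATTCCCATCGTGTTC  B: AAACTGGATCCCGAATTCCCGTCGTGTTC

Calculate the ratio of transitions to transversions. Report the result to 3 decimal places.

Transitions are A↔G and C↔T; transversions are all other mismatches.
Transitions: 3. Transversions: 3.
R = 3/3 = 1.000.

1.000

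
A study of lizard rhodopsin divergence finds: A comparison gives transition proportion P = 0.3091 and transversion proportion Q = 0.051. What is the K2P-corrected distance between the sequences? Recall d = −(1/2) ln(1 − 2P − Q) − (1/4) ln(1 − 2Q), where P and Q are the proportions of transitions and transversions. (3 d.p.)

Under the Kimura two-parameter model, d = −½ ln(1 − 2P − Q) − ¼ ln(1 − 2Q).
1 − 2P − Q = 0.3308, giving −½ ln(0.3308) = 0.553121.
1 − 2Q = 0.898, giving −¼ ln(0.898) = 0.026896.
d = 0.553121 + 0.026896 = 0.580017.

0.580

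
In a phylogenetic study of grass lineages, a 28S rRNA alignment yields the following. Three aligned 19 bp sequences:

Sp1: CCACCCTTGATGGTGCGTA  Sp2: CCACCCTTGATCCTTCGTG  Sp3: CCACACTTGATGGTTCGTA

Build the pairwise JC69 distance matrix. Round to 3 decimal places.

Sp1–Sp2: 4/19 sites differ → p ≈ 0.210526, d = −0.75 ln(1 − 0.280701) = 0.247109 ≈ 0.247.
Sp1–Sp3: 2/19 sites differ → p ≈ 0.105263, d = −0.75 ln(1 − 0.140351) = 0.113423 ≈ 0.113.
Sp2–Sp3: 4/19 sites differ → p ≈ 0.210526, d = −0.75 ln(1 − 0.280701) = 0.247109 ≈ 0.247.

d(Sp1,Sp2) = 0.247, d(Sp1,Sp3) = 0.113, d(Sp2,Sp3) = 0.247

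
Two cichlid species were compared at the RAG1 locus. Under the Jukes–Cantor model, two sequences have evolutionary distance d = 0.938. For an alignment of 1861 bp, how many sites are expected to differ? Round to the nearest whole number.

Invert JC69: p = (3/4)(1 − e^(−4d/3)) = 0.75 × (1 − e^(-1.250667)) = 0.75 × (1 − 0.286314) = 0.535265.
Expected differing sites = pL ≈ 0.535265 × 1861 = 996.128165 ≈ 996.

996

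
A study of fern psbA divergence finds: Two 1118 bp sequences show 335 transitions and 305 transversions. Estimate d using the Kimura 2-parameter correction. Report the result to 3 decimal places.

P = 335/1118 ≈ 0.299642 and Q = 305/1118 ≈ 0.272809.
Under the Kimura two-parameter model, d = −½ ln(1 − 2P − Q) − ¼ ln(1 − 2Q).
1 − 2P − Q = 0.127907, giving −½ ln(0.127907) = 1.028226.
1 − 2Q = 0.454382, giving −¼ ln(0.454382) = 0.197204.
d = 1.028226 + 0.197204 = 1.225430.

1.225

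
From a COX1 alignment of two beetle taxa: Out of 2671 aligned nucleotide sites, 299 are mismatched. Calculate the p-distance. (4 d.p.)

p = 299/2671 = 0.111943… ≈ 0.1119 (to 4 d.p.).

0.1119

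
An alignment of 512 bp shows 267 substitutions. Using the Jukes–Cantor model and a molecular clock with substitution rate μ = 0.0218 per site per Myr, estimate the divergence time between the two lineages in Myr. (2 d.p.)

p = 267/512 ≈ 0.521484.
d = −(3/4) ln(1 − 4p/3) = −0.75 ln(1 − 0.695312) = −0.75 ln(0.304688)
  = −0.75 × (-1.188467) = 0.891350 substitutions/site.
Under a molecular clock d = 2μt, so t = d/(2μ) = 0.891350 / (2 × 0.0218) = 20.44 Myr.

20.44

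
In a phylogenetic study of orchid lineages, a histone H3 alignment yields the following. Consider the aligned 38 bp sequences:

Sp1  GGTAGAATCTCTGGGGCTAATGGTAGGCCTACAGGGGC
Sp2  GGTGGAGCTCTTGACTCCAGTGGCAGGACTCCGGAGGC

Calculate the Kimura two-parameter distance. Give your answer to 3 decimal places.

Of 38 sites, 12 differences are transitions and 4 are transversions, so P = 12/38 ≈ 0.315789 and Q = 4/38 ≈ 0.105263.
Under the Kimura two-parameter model, d = −½ ln(1 − 2P − Q) − ¼ ln(1 − 2Q).
1 − 2P − Q = 0.263159, giving −½ ln(0.263159) = 0.667498.
1 − 2Q = 0.789474, giving −¼ ln(0.789474) = 0.059097.
d = 0.667498 + 0.059097 = 0.726595.

0.727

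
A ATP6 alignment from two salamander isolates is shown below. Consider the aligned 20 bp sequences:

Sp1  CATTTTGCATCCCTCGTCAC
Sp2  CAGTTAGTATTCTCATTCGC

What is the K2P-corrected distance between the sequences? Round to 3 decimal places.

Of 20 sites, 5 differences are transitions and 4 are transversions, so P = 5/20 = 0.25 and Q = 4/20 = 0.2.
Under the Kimura two-parameter model, d = −½ ln(1 − 2P − Q) − ¼ ln(1 − 2Q).
1 − 2P − Q = 0.3, giving −½ ln(0.3) = 0.601986.
1 − 2Q = 0.6, giving −¼ ln(0.6) = 0.127706.
d = 0.601986 + 0.127706 = 0.729692.

0.730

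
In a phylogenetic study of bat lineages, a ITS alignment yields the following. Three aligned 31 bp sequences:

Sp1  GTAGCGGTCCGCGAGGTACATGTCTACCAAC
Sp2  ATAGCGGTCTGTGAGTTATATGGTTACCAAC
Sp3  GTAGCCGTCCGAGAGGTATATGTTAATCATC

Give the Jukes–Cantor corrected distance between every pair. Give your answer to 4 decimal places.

Sp1–Sp2: 7/31 sites differ → p ≈ 0.225806, d = −0.75 ln(1 − 0.301075) = 0.268659 ≈ 0.2687.
Sp1–Sp3: 7/31 sites differ → p ≈ 0.225806, d = −0.75 ln(1 − 0.301075) = 0.268659 ≈ 0.2687.
Sp2–Sp3: 9/31 sites differ → p ≈ 0.290323, d = −0.75 ln(1 − 0.387097) = 0.367161 ≈ 0.3672.

d(Sp1,Sp2) = 0.2687, d(Sp1,Sp3) = 0.2687, d(Sp2,Sp3) = 0.3672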